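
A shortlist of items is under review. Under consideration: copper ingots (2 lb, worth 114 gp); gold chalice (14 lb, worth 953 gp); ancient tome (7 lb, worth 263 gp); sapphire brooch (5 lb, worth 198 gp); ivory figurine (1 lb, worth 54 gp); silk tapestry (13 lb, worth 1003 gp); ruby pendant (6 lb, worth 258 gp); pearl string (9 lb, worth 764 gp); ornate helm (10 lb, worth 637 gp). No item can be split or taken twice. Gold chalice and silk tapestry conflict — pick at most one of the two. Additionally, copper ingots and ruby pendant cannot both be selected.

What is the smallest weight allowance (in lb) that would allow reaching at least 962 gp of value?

Need the lightest bundle worth ≥ 962.
Taking silk tapestry gives 1003 (≥ 962) for 13 lb.
Below 13 lb the best achievable stays under 962.

13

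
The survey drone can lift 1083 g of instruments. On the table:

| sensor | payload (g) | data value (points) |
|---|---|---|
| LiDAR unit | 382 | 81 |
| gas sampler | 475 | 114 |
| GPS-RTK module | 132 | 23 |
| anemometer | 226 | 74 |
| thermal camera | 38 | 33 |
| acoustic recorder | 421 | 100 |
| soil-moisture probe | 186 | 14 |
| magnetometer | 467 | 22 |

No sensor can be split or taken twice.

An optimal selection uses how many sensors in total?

4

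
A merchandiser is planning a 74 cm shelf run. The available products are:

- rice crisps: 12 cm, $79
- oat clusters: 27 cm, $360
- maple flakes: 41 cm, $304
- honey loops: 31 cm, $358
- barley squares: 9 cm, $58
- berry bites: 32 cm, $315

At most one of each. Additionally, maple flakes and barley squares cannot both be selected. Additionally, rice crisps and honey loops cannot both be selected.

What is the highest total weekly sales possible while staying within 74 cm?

776

Ranking by ratio (weekly sales/cm): oat clusters 13.33, honey loops 11.55, berry bites 9.84.
Oat clusters + honey loops + barley squares uses 67 of the 74 cm and totals 776.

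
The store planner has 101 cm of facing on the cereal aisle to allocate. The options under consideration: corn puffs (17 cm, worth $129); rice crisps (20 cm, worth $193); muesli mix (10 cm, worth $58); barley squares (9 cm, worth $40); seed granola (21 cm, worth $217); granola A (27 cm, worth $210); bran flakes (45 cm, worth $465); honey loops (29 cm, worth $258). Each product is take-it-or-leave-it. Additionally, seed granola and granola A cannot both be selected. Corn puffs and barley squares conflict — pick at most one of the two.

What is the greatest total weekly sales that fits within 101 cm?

940

Greedy by ratio would take rice crisps + muesli mix + seed granola + bran flakes: 96 cm used, total 933.
The 30 cm tied up in rice crisps and muesli mix is better spent on honey loops — total rises to 940 (95 cm).
Nothing else feasible within 101 cm beats 940.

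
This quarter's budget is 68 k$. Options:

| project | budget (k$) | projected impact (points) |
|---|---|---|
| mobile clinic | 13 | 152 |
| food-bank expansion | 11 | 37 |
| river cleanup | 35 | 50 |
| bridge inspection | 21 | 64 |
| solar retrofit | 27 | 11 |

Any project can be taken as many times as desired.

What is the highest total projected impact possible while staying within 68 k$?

760

The ratio ordering already packs tightly: 5×mobile clinic, 65 k$, 760.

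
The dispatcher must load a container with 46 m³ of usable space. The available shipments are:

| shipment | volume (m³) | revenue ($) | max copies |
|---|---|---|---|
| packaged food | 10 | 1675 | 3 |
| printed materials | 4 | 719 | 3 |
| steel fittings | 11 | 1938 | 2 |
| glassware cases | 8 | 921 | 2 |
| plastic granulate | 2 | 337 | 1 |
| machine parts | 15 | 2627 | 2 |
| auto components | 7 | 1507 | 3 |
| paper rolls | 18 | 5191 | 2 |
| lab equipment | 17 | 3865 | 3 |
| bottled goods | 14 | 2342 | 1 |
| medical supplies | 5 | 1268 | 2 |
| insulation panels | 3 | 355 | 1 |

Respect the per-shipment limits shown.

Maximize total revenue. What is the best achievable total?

Ranking by ratio (revenue/m³): paper rolls 288.39, medical supplies 253.60, lab equipment 227.35, auto components 215.29.
The ratio ordering already packs tightly: 2×paper rolls + 2×medical supplies, 46 m³, 12918.

12918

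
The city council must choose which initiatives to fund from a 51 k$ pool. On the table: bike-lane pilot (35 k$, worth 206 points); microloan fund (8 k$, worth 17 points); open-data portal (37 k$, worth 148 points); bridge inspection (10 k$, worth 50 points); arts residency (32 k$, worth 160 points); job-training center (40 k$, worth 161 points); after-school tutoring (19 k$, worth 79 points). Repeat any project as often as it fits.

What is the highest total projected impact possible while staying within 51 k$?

The ratio ordering already packs tightly: bike-lane pilot + bridge inspection, 45 k$, 256.
The spare 6 k$ is too small for any remaining project, and no exchange beats 256.

256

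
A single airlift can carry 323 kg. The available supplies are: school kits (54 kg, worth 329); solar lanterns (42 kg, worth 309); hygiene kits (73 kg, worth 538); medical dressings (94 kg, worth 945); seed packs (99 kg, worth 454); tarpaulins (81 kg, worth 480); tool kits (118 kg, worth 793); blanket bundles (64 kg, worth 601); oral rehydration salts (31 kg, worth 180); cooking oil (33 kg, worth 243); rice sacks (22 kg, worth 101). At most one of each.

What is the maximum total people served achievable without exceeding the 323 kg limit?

By people served per kg: medical dressings 10.05, blanket bundles 9.39, hygiene kits 7.37, cooking oil 7.36 lead.
Taking the top-ratio supplies first gives solar lanterns + hygiene kits + medical dressings + blanket bundles + cooking oil for 2636 (306 kg).
The 42 kg tied up in solar lanterns is better spent on school kits — total rises to 2656 (318 kg).
Every other selection either busts 323 kg or fails to beat 2656.

2656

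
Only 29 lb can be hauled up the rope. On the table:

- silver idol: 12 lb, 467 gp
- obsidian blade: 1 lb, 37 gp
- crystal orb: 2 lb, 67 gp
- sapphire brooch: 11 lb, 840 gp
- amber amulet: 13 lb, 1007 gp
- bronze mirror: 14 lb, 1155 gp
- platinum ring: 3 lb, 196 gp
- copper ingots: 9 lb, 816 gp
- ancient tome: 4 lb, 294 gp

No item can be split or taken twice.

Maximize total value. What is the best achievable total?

Greedy by ratio would take obsidian blade + bronze mirror + copper ingots + ancient tome: 28 lb used, total 2302.
The 1 lb tied up in obsidian blade is better spent on crystal orb — total rises to 2332 (29 lb).
Nothing else within 29 lb beats 2332.

2332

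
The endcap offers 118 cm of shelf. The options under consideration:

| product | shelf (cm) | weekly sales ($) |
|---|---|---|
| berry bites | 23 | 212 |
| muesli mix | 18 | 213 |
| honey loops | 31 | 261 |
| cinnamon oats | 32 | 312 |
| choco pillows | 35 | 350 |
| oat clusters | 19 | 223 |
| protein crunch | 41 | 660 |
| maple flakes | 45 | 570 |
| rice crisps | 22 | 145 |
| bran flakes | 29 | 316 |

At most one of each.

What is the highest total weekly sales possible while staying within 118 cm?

Ranking by ratio (weekly sales/cm): protein crunch 16.10, maple flakes 12.67, muesli mix 11.83.
Greedy by ratio would take muesli mix + protein crunch + maple flakes: 104 cm used, total 1443.
The 18 cm tied up in muesli mix is better spent on bran flakes — total rises to 1546 (115 cm).

1546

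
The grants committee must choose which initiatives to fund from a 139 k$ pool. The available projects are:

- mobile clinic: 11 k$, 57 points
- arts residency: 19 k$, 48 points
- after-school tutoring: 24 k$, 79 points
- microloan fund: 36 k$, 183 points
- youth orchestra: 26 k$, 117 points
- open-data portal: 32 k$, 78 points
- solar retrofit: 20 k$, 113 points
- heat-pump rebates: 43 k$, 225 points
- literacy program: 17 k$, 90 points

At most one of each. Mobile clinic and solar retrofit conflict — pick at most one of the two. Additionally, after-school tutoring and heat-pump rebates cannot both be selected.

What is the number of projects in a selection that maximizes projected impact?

5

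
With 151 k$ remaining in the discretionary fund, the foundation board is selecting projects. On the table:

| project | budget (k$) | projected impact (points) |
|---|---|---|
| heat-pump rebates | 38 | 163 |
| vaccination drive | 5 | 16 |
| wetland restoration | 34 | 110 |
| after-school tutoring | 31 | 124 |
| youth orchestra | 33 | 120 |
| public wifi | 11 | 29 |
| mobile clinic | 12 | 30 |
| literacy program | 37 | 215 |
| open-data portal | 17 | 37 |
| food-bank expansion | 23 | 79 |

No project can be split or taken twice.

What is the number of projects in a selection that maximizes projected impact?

5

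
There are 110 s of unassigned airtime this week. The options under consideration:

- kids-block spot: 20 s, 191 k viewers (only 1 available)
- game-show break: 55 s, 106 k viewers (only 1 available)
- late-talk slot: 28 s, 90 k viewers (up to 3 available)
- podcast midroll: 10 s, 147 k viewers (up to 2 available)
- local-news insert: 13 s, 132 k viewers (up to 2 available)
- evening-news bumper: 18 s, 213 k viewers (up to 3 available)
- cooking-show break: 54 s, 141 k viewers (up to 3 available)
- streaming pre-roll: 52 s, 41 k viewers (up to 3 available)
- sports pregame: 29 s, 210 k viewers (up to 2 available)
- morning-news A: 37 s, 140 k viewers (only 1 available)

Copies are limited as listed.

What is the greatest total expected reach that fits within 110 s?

Taking the top-ratio spots first gives 2×podcast midroll + 2×local-news insert + 3×evening-news bumper for 1197 (100 s).
Replace local-news insert with kids-block spot: the trade gains 59 net, giving 1256 at 107 s.

1256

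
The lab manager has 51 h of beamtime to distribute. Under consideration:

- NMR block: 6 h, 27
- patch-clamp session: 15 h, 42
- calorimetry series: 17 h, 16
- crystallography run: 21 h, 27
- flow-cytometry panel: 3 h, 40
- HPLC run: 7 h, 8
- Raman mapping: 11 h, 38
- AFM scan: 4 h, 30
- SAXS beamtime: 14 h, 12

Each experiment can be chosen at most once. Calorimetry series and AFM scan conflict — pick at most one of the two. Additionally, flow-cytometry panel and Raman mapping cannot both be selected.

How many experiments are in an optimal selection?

5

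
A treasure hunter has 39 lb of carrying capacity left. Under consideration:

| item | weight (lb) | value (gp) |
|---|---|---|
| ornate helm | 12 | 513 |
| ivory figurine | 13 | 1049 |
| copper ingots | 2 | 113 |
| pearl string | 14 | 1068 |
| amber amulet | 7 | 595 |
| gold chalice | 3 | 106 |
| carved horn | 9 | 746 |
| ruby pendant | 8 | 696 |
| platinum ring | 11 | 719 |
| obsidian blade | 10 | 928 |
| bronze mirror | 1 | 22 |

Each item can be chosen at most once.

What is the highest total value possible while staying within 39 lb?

3318

Taking the top-ratio items first gives copper ingots + amber amulet + gold chalice + carved horn + ruby pendant + obsidian blade for 3184 (39 lb).
The 13 lb tied up in copper ingots and gold chalice and ruby pendant is better spent on ivory figurine — total rises to 3318 (39 lb).
Runner-up ivory figurine + amber amulet + ruby pendant + obsidian blade + bronze mirror tops out at 3290.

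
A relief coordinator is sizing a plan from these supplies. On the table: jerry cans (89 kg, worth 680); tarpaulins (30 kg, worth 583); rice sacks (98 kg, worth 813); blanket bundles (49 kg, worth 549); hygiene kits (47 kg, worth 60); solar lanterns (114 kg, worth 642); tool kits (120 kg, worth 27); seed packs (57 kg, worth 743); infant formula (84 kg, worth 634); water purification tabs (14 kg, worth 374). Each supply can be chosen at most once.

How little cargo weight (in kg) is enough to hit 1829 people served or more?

136

Minimise kg subject to total people served ≥ 1829.
Taking tarpaulins + blanket bundles + seed packs gives 1875 (≥ 1829) for 136 kg.
Any bundle with less than 136 kg falls short of 1829.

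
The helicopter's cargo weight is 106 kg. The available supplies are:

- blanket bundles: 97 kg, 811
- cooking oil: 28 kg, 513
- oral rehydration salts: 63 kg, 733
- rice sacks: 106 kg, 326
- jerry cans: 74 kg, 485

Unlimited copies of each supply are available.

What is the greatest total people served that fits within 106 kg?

1539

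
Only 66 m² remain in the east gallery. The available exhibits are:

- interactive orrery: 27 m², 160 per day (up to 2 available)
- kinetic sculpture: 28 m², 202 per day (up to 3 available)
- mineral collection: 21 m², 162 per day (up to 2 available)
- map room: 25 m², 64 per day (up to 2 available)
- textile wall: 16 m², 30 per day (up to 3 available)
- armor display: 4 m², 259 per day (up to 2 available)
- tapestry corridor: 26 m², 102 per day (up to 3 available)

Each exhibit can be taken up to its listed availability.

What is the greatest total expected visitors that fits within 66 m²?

922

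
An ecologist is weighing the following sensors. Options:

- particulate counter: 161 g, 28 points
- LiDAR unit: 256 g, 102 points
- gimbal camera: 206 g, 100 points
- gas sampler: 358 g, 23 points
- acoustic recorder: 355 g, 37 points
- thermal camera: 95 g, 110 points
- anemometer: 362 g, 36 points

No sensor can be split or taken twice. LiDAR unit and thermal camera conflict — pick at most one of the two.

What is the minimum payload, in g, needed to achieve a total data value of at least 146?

Need the lightest bundle worth ≥ 146.
Taking gimbal camera + thermal camera gives 210 (≥ 146) for 301 g.
No combination under 301 g hits 146.

301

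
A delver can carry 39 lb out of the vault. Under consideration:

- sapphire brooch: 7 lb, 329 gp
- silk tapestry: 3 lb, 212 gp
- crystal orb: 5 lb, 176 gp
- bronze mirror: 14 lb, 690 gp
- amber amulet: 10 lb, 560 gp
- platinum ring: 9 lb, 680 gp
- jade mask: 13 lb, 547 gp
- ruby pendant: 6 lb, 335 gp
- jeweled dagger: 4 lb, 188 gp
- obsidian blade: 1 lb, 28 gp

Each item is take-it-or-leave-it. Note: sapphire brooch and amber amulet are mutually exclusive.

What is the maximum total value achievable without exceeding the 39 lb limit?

2265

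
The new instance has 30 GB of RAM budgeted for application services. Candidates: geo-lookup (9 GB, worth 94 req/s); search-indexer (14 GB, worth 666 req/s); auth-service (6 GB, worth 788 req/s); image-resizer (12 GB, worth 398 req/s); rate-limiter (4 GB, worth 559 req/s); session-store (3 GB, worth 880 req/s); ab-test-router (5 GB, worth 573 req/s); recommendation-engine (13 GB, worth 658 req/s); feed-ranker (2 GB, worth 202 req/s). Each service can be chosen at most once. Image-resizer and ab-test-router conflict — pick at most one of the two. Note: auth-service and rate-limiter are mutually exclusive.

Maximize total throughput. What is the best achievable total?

Taking search-indexer + auth-service + session-store + ab-test-router + feed-ranker: 30 GB used, 3109 in throughput.
Every other selection either busts 30 GB or breaks a pairing rule or fails to beat 3109.

3109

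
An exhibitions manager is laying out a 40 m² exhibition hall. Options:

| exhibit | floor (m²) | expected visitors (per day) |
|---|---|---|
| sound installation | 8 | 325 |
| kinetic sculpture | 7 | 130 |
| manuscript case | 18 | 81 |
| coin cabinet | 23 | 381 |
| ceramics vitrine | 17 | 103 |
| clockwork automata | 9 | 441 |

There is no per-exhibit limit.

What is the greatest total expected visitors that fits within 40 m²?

1764

The ratio ordering already packs tightly: 4×clockwork automata, 36 m², 1764.
Nothing else within 40 m² beats 1764.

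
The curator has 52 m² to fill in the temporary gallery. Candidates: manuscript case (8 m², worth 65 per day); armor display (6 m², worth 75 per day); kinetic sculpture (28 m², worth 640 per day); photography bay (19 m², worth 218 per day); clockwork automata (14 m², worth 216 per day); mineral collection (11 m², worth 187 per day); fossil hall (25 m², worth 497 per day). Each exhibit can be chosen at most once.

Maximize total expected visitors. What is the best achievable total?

931

Taking the top-ratio exhibits first gives armor display + kinetic sculpture + mineral collection for 902 (45 m²).
Replace mineral collection with clockwork automata: the trade gains 29 net, giving 931 at 48 m².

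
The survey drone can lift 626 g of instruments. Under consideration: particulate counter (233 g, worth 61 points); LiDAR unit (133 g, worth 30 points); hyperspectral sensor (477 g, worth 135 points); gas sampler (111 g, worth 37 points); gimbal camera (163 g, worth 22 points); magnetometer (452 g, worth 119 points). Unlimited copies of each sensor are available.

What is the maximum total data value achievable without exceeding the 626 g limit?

Best packing: 5×gas sampler — 555 g, 185 total.

185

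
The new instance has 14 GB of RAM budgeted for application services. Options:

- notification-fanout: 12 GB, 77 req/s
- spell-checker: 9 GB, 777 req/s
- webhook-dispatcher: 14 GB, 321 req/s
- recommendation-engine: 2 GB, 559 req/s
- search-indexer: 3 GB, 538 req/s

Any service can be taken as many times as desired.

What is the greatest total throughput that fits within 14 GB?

3913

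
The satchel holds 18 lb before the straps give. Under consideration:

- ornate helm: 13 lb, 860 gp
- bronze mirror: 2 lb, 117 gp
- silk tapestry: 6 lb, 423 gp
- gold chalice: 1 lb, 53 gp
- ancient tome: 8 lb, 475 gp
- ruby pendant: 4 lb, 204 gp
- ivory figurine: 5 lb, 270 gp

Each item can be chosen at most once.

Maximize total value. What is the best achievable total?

Taking the top-ratio items first gives bronze mirror + silk tapestry + gold chalice + ancient tome for 1068 (17 lb).
Reworking the packing: ornate helm + ivory figurine uses 18 lb and improves the total to 1130.

1130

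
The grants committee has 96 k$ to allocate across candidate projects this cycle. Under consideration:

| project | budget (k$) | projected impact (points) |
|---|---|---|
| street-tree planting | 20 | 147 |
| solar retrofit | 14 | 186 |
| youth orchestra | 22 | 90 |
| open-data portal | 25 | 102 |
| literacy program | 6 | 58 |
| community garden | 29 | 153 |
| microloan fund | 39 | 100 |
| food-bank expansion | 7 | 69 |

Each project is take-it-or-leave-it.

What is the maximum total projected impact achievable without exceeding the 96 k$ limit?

657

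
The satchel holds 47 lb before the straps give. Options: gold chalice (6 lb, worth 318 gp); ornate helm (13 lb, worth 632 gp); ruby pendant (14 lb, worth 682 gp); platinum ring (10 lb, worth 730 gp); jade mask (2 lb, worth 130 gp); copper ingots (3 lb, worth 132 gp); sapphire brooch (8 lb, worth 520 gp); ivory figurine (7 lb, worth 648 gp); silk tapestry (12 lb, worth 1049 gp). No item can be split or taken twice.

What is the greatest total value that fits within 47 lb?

Density check — ivory figurine 92.57, silk tapestry 87.42, platinum ring 73.00, jade mask 65.00 are the best per lb.
Filling by ratio: gold chalice + platinum ring + jade mask + sapphire brooch + ivory figurine + silk tapestry for 3395, with 2 lb left unused.
Replace jade mask with copper ingots: the trade gains 2 net, giving 3397 at 46 lb.
Next best is gold chalice + platinum ring + jade mask + sapphire brooch + ivory figurine + silk tapestry at 3395 (45 lb) — short by 2.

3397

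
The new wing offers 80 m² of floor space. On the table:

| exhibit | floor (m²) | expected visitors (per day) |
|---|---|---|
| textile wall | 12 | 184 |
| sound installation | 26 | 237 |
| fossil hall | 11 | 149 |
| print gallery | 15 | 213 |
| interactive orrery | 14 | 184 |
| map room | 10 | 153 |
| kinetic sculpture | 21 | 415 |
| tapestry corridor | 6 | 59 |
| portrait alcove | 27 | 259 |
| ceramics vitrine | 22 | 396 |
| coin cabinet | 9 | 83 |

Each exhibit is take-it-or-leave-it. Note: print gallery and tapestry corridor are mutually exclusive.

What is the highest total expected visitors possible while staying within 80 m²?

Best packing: textile wall + print gallery + map room + kinetic sculpture + ceramics vitrine — 80 m², 1361 total.
Every other selection either busts 80 m² or breaks a pairing rule or fails to beat 1361.

1361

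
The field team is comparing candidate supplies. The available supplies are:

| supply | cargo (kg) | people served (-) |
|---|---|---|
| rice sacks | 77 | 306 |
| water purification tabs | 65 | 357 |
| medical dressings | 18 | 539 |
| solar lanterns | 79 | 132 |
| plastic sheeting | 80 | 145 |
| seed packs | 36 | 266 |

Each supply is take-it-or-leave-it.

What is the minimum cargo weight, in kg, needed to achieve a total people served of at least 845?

83

Need the lightest bundle worth ≥ 845.
water purification tabs + medical dressings: 896 people served at 83 kg.
No combination under 83 kg hits 845.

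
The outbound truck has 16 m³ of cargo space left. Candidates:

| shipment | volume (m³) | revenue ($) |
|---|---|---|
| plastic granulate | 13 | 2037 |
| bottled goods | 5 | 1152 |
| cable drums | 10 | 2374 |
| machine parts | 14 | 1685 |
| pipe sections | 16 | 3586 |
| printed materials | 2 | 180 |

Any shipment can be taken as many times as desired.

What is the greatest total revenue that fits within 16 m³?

3586

Ranking by ratio (revenue/m³): cable drums 237.40, bottled goods 230.40, pipe sections 224.12, plastic granulate 156.69.
Filling by ratio: bottled goods + cable drums for 3526, with 1 m³ left unused.
The 15 m³ tied up in bottled goods and cable drums is better spent on pipe sections — total rises to 3586 (16 m³).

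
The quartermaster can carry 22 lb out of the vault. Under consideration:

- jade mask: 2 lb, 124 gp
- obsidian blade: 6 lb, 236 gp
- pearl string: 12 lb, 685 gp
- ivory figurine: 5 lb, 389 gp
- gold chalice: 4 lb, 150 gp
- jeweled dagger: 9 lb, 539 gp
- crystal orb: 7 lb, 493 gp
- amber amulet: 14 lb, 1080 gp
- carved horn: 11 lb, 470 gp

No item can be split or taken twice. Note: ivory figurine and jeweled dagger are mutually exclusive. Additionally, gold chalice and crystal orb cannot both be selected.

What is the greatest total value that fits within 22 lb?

1593

The ratio ordering already packs tightly: jade mask + ivory figurine + amber amulet, 21 lb, 1593.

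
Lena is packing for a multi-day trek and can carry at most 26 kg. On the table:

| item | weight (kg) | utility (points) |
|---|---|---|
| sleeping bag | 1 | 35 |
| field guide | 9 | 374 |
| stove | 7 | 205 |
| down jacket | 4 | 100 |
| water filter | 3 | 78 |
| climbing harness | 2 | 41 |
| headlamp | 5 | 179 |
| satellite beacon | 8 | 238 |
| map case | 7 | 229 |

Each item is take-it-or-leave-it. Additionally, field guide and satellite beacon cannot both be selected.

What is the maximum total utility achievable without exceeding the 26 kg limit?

917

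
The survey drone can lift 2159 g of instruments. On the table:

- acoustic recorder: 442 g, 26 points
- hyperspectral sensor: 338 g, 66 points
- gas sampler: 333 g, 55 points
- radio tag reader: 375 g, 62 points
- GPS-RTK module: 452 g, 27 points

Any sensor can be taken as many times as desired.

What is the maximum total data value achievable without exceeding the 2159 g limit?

396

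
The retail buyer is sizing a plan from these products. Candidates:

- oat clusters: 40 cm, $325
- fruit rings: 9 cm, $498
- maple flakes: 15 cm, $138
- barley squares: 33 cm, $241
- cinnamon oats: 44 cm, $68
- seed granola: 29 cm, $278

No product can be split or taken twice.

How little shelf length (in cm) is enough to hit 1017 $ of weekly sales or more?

71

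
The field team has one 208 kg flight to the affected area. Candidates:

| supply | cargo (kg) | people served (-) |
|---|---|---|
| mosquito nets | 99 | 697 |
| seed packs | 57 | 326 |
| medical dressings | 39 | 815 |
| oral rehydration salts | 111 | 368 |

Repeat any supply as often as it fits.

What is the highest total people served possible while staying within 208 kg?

Ranking by ratio (people served/kg): medical dressings 20.90, mosquito nets 7.04, seed packs 5.72.
Best packing: 5×medical dressings — 195 kg, 4075 total.
The spare 13 kg is too small for any remaining supply, and no exchange beats 4075.

4075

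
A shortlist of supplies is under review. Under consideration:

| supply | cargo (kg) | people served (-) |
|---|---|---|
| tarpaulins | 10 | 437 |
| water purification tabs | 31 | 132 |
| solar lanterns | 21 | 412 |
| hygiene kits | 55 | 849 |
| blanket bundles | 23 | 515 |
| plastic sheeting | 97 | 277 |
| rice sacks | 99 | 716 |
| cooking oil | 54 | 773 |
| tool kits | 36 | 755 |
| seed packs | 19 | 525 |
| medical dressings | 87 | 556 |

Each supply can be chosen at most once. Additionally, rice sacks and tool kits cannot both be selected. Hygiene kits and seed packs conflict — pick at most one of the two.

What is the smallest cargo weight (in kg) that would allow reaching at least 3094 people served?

Minimise kg subject to total people served ≥ 3094.
tarpaulins + solar lanterns + blanket bundles + cooking oil + tool kits + seed packs reaches 3417 using 163 kg.
No combination under 163 kg hits 3094.

163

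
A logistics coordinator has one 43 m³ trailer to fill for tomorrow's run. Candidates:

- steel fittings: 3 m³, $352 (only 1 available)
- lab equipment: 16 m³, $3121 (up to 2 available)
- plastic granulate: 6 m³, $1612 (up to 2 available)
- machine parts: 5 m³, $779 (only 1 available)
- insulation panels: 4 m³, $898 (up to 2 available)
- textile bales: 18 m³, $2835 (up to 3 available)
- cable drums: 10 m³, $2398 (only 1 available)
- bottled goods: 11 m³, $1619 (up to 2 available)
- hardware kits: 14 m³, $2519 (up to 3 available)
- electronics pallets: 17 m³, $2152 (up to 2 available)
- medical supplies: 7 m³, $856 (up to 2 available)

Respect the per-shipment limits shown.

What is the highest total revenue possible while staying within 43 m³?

The ratio heuristic lands on 2×plastic granulate + machine parts + 2×insulation panels + cable drums + medical supplies (9053) but leaves 1 m³ idle.
Dropping machine parts and insulation panels and medical supplies frees 16 m³; slotting in lab equipment (16 m³) lifts the total to 9641 at 42 m³.
Nothing else within 43 m³ beats 9641.

9641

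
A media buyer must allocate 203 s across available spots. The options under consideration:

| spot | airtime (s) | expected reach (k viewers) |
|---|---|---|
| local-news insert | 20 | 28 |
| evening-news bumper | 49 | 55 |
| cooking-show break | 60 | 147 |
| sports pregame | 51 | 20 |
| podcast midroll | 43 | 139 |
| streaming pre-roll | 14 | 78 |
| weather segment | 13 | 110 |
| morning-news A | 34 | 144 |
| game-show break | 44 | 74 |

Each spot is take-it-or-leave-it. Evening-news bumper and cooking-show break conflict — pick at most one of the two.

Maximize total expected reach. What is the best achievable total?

The ratio ordering already packs tightly: local-news insert + cooking-show break + podcast midroll + streaming pre-roll + weather segment + morning-news A, 184 s, 646.

646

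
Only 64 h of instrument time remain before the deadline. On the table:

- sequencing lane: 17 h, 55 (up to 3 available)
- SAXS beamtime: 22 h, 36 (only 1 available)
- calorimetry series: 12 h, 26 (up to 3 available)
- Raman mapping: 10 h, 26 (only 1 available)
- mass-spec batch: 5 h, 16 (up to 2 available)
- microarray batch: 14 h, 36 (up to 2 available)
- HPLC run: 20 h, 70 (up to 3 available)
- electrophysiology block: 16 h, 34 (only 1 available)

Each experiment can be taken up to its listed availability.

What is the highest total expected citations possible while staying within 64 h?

212

Density check — HPLC run 3.50, sequencing lane 3.24, mass-spec batch 3.20, Raman mapping 2.60 are the best per h.
A density-first pass picks 3×HPLC run — 210 at 60 h.
Replace 2×HPLC run with 2×sequencing lane + 2×mass-spec batch: the trade gains 2 net, giving 212 at 64 h.
Nothing else within 64 h beats 212.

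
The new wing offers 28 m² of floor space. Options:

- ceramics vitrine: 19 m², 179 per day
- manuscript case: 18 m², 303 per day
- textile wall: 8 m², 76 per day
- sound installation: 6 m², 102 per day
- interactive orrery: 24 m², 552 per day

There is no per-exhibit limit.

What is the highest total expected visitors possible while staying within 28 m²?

552

The ratio ordering already packs tightly: interactive orrery, 24 m², 552.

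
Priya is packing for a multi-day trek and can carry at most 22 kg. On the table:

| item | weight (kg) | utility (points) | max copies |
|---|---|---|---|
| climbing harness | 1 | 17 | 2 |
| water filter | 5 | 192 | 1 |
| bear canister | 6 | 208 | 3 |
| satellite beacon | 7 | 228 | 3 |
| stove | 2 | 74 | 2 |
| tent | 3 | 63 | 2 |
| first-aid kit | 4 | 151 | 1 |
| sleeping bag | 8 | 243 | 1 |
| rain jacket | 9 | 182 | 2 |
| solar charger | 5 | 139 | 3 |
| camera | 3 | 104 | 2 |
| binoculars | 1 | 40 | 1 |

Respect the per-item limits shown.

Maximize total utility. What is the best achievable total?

803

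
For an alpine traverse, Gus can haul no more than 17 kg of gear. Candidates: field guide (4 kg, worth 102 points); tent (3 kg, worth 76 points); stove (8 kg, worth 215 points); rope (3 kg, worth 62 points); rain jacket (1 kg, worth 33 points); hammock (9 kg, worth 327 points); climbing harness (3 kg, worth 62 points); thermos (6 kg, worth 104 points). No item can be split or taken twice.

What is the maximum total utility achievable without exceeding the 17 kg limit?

Greedy by ratio would take field guide + tent + rain jacket + hammock: 17 kg used, total 538.
The 8 kg tied up in field guide and tent and rain jacket is better spent on stove — total rises to 542 (17 kg).

542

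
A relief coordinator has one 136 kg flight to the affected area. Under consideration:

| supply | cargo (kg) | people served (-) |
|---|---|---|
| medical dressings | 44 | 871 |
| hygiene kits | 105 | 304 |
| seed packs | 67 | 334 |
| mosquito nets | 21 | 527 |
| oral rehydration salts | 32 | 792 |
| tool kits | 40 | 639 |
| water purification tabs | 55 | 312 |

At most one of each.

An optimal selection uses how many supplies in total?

3

Optimal total is 2302.
One optimal bundle: medical dressings + oral rehydration salts + tool kits (116 kg).
All optima have 3 supplies.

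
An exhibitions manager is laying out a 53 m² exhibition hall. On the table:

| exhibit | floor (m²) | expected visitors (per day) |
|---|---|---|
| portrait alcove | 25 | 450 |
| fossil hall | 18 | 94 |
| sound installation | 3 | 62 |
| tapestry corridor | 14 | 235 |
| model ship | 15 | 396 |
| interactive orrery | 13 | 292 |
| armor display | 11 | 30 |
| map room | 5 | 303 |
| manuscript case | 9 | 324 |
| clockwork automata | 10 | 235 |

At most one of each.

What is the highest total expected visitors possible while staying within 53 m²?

1550

Density check — map room 60.60, manuscript case 36.00, model ship 26.40 are the best per m².
Model ship + interactive orrery + map room + manuscript case + clockwork automata uses 52 of the 53 m² and totals 1550.
That's the maximum — no swap from here does better than 1550.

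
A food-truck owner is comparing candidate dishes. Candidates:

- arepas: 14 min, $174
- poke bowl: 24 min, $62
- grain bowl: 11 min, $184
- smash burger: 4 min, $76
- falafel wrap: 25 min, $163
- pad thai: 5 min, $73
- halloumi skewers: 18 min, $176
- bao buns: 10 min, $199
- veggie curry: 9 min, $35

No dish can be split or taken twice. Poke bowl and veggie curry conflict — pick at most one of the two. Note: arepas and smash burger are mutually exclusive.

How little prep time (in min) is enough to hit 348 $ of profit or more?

19

Minimise min subject to total profit ≥ 348.
smash burger + pad thai + bao buns reaches 348 using 19 min.
Any bundle with less than 19 min falls short of 348.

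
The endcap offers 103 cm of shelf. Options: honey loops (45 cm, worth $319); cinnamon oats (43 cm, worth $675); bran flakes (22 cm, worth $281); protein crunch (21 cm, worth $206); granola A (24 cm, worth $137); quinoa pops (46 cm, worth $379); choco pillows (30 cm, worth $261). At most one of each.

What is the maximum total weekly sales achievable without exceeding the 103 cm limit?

Taking the top-ratio products first gives cinnamon oats + bran flakes + protein crunch for 1162 (86 cm).
Dropping protein crunch frees 21 cm; slotting in choco pillows (30 cm) lifts the total to 1217 at 95 cm.
The closest alternative, cinnamon oats + bran flakes + protein crunch, reaches only 1162.

1217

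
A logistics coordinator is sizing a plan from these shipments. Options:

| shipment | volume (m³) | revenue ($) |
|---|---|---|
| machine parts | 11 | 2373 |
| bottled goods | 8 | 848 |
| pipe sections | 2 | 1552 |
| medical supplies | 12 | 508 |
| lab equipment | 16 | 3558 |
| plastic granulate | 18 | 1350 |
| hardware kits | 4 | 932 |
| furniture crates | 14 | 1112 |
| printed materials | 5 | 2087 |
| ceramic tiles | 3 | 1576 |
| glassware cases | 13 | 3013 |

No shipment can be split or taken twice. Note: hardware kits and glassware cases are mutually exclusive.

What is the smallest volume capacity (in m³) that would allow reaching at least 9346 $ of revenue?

Look for the lowest-volume combination reaching 9346.
Taking pipe sections + lab equipment + hardware kits + printed materials + ceramic tiles gives 9705 (≥ 9346) for 30 m³.
No combination under 30 m³ hits 9346.

30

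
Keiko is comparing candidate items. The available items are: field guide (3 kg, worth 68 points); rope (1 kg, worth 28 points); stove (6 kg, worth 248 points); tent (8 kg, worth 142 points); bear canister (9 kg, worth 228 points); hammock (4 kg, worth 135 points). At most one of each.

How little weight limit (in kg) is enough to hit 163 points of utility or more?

Need the lightest bundle worth ≥ 163.
Taking rope + hammock gives 163 (≥ 163) for 5 kg.
Any bundle with less than 5 kg falls short of 163.

5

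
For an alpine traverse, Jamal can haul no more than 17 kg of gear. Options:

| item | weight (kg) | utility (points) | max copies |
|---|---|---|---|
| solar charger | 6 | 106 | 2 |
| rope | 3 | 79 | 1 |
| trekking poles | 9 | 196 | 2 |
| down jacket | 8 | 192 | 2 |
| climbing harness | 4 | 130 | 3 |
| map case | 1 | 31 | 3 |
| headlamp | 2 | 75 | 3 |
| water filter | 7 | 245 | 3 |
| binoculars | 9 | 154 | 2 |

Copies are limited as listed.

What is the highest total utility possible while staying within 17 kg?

Density check — headlamp 37.50, water filter 35.00, climbing harness 32.50 are the best per kg.
Best packing: climbing harness + 3×headlamp + water filter — 17 kg, 600 total.
That's the maximum — no swap from here does better than 600.

600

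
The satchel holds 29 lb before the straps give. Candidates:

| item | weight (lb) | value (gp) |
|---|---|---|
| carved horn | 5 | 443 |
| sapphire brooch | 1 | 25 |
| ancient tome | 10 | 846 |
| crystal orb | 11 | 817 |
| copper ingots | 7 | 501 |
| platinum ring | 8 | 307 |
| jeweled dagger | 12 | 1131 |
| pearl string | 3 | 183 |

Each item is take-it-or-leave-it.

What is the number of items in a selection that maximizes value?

Best achievable value is 2478.
For example ancient tome + copper ingots + jeweled dagger achieves it, using 29 lb.
Every optimal selection uses 3 items.

3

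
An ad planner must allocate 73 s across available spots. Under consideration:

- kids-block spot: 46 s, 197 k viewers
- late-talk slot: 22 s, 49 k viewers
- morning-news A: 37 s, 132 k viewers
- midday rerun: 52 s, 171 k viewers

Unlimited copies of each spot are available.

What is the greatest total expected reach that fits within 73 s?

Best packing: kids-block spot + late-talk slot — 68 s, 246 total.
Nothing else within 73 s beats 246.

246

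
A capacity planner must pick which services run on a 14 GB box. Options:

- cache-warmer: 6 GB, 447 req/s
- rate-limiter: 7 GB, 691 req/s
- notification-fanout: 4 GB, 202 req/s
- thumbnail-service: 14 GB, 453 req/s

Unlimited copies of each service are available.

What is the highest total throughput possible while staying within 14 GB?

1382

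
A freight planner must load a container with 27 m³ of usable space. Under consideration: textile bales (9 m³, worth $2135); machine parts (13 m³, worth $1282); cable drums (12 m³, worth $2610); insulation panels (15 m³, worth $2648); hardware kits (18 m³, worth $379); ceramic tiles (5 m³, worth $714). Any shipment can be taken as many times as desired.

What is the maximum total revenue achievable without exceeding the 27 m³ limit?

3×textile bales uses 27 of the 27 m³ and totals 6405.
No other feasible combination exceeds 6405.

6405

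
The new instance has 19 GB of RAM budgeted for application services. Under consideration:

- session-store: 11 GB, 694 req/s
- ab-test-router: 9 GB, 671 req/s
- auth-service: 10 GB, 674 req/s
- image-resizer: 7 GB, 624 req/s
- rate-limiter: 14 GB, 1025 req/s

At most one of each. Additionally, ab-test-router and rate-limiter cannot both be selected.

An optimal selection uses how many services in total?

2

The maximum throughput within 19 GB is 1345.
For example ab-test-router + auth-service achieves it, using 19 GB.
Any selection reaching 1345 contains exactly 2 services.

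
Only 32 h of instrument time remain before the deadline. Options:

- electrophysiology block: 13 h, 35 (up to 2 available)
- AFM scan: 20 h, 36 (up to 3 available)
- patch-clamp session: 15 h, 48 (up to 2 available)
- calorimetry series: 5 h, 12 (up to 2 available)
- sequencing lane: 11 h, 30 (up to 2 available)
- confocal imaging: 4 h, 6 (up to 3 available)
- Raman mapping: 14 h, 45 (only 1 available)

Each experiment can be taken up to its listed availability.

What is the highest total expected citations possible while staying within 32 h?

By expected citations per h: Raman mapping 3.21, patch-clamp session 3.20, sequencing lane 2.73 lead.
A density-first pass picks patch-clamp session + Raman mapping — 93 at 29 h.
Dropping Raman mapping frees 14 h; slotting in patch-clamp session (15 h) lifts the total to 96 at 30 h.
No other feasible combination exceeds 96.

96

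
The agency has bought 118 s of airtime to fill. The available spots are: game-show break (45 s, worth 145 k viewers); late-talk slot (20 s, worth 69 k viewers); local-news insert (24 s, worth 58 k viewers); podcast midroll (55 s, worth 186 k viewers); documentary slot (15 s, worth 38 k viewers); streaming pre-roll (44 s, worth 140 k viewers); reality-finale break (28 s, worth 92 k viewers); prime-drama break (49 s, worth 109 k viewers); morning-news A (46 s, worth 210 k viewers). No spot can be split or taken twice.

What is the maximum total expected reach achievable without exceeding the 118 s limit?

Taking the top-ratio spots first gives late-talk slot + documentary slot + reality-finale break + morning-news A for 409 (109 s).
Replace late-talk slot and documentary slot with streaming pre-roll: the trade gains 33 net, giving 442 at 118 s.
Runner-up podcast midroll + documentary slot + morning-news A tops out at 434.

442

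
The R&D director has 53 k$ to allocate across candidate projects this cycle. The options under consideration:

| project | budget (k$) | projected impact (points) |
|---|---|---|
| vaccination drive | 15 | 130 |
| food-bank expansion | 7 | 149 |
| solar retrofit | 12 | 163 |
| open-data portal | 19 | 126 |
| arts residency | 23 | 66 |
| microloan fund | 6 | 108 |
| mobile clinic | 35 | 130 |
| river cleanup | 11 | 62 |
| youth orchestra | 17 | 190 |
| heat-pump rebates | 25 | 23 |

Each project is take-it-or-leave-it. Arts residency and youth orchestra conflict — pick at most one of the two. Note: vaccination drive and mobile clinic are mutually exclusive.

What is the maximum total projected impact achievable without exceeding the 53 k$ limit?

The ratio ordering already packs tightly: food-bank expansion + solar retrofit + microloan fund + river cleanup + youth orchestra, 53 k$, 672.
No other feasible combination exceeds 672.

672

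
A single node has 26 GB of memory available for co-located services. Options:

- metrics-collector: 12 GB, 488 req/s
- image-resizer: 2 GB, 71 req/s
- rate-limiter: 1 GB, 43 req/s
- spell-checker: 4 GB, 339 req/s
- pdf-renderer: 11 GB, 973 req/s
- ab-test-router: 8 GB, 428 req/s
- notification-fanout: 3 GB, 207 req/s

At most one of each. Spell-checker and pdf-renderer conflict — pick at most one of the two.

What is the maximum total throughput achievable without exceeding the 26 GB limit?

1722

Taking image-resizer + rate-limiter + pdf-renderer + ab-test-router + notification-fanout: 25 GB used, 1722 in throughput.
Next best is image-resizer + pdf-renderer + ab-test-router + notification-fanout at 1679 (24 GB) — short by 43.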